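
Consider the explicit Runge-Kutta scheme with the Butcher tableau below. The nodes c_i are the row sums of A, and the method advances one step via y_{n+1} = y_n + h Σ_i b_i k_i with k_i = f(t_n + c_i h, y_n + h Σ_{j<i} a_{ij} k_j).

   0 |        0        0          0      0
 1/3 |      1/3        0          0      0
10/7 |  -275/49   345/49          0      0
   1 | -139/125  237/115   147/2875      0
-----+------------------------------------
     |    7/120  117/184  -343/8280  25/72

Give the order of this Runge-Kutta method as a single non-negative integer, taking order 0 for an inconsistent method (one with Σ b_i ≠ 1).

4

b = (7/120, 117/184, -343/8280, 25/72)
c = (0, 1/3, 10/7, 1)
Ac = (0, 0, 115/49, 19/25)
Σ b_i: 7/120·1 + 117/184·1 + (-343/8280)·1 + 25/72·1 = 1 ✓
b·c: 117/184·1/3 + (-343/8280)·10/7 + 25/72·1 = 1/2 ✓
b·c²: 117/184·1/9 + (-343/8280)·100/49 + 25/72·1 = 1/3 ✓
b·Ac: (-343/8280)·115/49 + 25/72·19/25 = 1/6 ✓
b·c³: 117/184·1/27 + (-343/8280)·1000/343 + 25/72·1 = 1/4 ✓
b·(c∘Ac): (-343/8280)·1150/343 + 25/72·19/25 = 1/8 ✓
b·Ac²: (-343/8280)·115/147 + 25/72·1/3 = 1/12 ✓
b·A²c: 25/72·3/25 = 1/24 ✓; 4 stages ⇒ order 4.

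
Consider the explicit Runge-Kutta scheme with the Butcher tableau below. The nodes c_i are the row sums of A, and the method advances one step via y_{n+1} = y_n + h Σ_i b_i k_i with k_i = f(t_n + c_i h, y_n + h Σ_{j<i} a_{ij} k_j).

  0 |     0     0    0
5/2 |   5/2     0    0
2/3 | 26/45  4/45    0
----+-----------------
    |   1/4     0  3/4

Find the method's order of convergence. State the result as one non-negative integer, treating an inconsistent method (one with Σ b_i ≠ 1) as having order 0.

b = (1/4, 0, 3/4)
c = (0, 5/2, 2/3)
Ac = (0, 0, 2/9)
Σ b_i: 1/4·1 + 3/4·1 = 1 ✓
b·c: 3/4·2/3 = 1/2 ✓
b·c²: 3/4·4/9 = 1/3 ✓
b·Ac: 3/4·2/9 = 1/6 ✓; 3 stages ⇒ order 3.

3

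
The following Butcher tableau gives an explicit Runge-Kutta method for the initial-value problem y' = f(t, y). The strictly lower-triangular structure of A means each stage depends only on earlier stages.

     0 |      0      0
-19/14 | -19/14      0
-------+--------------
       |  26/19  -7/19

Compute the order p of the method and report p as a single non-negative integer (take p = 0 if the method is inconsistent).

2

b = (26/19, -7/19)
c = (0, -19/14)
Σ b_i: 26/19·1 + (-7/19)·1 = 1 ✓
b·c: (-7/19)·(-19/14) = 1/2 ✓; 2 stages ⇒ order 2.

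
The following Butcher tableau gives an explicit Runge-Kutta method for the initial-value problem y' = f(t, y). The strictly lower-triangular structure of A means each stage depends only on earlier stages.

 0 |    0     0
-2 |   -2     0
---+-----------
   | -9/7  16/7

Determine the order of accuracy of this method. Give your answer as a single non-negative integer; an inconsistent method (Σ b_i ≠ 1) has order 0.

1

b = (-9/7, 16/7)
c = (0, -2)
Σ b_i: (-9/7)·1 + 16/7·1 = 1 ✓
b·c: 16/7·(-2) = -32/7 ≠ 1/2 ⇒ order 1.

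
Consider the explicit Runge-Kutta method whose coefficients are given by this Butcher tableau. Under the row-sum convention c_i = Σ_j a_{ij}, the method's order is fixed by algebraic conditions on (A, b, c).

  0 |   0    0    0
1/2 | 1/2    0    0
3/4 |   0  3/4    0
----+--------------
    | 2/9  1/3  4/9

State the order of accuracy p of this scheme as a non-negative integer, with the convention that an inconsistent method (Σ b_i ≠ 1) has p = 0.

3

b = (2/9, 1/3, 4/9)
c = (0, 1/2, 3/4)
Ac = (0, 0, 3/8)
Σ b_i: 2/9·1 + 1/3·1 + 4/9·1 = 1 ✓
b·c: 1/3·1/2 + 4/9·3/4 = 1/2 ✓
b·c²: 1/3·1/4 + 4/9·9/16 = 1/3 ✓
b·Ac: 4/9·3/8 = 1/6 ✓; 3 stages ⇒ order 3.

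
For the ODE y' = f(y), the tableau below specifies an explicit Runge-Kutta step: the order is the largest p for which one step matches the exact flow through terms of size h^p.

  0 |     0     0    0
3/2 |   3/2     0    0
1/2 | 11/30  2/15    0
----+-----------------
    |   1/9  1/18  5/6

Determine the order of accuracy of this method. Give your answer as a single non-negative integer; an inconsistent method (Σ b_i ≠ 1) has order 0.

3

b = (1/9, 1/18, 5/6)
c = (0, 3/2, 1/2)
Ac = (0, 0, 1/5)
Σ b_i: 1/9·1 + 1/18·1 + 5/6·1 = 1 ✓
b·c: 1/18·3/2 + 5/6·1/2 = 1/2 ✓
b·c²: 1/18·9/4 + 5/6·1/4 = 1/3 ✓
b·Ac: 5/6·1/5 = 1/6 ✓; 3 stages ⇒ order 3.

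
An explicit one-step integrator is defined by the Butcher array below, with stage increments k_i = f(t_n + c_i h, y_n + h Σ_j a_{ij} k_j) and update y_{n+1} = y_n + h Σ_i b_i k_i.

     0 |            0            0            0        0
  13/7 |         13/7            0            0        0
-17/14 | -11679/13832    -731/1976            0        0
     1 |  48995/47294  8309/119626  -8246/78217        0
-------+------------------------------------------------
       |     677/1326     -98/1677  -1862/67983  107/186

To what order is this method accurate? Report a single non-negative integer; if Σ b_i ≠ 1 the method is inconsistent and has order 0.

4

b = (677/1326, -98/1677, -1862/67983, 107/186)
c = (0, 13/7, -17/14, 1)
Ac = (0, 0, -731/1064, 55/214)
Σ b_i: 677/1326·1 + (-98/1677)·1 + (-1862/67983)·1 + 107/186·1 = 1 ✓
b·c: (-98/1677)·13/7 + (-1862/67983)·(-17/14) + 107/186·1 = 1/2 ✓
b·c²: (-98/1677)·169/49 + (-1862/67983)·289/196 + 107/186·1 = 1/3 ✓
b·Ac: (-1862/67983)·(-731/1064) + 107/186·55/214 = 1/6 ✓
b·c³: (-98/1677)·2197/343 + (-1862/67983)·(-4913/2744) + 107/186·1 = 1/4 ✓
b·(c∘Ac): (-1862/67983)·12427/14896 + 107/186·55/214 = 1/8 ✓
b·Ac²: (-1862/67983)·(-9503/7448) + 107/186·9/107 = 1/12 ✓
b·A²c: 107/186·31/428 = 1/24 ✓; 4 stages ⇒ order 4.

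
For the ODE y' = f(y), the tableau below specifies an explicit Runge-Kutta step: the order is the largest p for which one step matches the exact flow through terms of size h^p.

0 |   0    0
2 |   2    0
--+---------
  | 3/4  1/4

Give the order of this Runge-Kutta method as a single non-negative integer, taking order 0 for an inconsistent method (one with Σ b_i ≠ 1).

2

b = (3/4, 1/4)
c = (0, 2)
Σ b_i: 3/4·1 + 1/4·1 = 1 ✓
b·c: 1/4·2 = 1/2 ✓; 2 stages ⇒ order 2.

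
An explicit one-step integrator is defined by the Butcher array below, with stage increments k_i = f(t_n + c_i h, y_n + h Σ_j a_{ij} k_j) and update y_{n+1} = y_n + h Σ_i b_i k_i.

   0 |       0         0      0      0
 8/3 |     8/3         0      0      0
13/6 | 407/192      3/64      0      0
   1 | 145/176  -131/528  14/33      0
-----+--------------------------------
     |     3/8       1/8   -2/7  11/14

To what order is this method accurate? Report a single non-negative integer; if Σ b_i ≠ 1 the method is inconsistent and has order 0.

b = (3/8, 1/8, -2/7, 11/14)
c = (0, 8/3, 13/6, 1)
Ac = (0, 0, 1/8, 17/66)
Σ b_i: 3/8·1 + 1/8·1 + (-2/7)·1 + 11/14·1 = 1 ✓
b·c: 1/8·8/3 + (-2/7)·13/6 + 11/14·1 = 1/2 ✓
b·c²: 1/8·64/9 + (-2/7)·169/36 + 11/14·1 = 1/3 ✓
b·Ac: (-2/7)·1/8 + 11/14·17/66 = 1/6 ✓
b·c³: 1/8·512/27 + (-2/7)·2197/216 + 11/14·1 = 1/4 ✓
b·(c∘Ac): (-2/7)·13/48 + 11/14·17/66 = 1/8 ✓
b·Ac²: (-2/7)·1/3 + 11/14·5/22 = 1/12 ✓
b·A²c: 11/14·7/132 = 1/24 ✓; 4 stages ⇒ order 4.

4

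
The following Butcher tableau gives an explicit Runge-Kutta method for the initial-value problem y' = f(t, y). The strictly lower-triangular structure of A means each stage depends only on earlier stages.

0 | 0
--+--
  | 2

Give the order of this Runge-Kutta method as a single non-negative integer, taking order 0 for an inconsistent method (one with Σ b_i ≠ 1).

0

b = (2)
c = (0)
Σ b_i: 2·1 = 2 ≠ 1 ⇒ order 0.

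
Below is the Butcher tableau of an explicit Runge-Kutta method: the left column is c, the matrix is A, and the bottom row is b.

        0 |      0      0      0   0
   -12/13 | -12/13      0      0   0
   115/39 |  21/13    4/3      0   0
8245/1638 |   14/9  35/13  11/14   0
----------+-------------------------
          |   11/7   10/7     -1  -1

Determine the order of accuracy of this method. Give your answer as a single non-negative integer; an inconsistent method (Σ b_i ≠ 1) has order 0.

1

b = (11/7, 10/7, -1, -1)
c = (0, -12/13, 115/39, 8245/1638)
Ac = (0, 0, -16/13, -1195/7098)
Σ b_i: 11/7·1 + 10/7·1 + (-1)·1 + (-1)·1 = 1 ✓
b·c: 10/7·(-12/13) + (-1)·115/39 + (-1)·8245/1638 = -15235/1638 ≠ 1/2 ⇒ order 1.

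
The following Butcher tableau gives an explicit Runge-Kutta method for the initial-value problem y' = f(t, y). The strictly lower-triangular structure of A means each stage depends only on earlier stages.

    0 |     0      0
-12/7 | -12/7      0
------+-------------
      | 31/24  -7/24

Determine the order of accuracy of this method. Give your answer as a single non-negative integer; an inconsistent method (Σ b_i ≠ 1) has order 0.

2

b = (31/24, -7/24)
c = (0, -12/7)
Σ b_i: 31/24·1 + (-7/24)·1 = 1 ✓
b·c: (-7/24)·(-12/7) = 1/2 ✓; 2 stages ⇒ order 2.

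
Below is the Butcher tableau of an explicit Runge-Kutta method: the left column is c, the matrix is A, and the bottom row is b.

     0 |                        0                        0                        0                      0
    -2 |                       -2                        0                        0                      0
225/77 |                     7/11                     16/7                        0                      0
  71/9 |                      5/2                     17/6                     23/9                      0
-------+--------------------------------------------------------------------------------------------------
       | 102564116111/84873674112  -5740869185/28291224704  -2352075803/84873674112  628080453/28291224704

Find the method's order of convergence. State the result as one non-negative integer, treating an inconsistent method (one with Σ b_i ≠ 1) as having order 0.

b = (102564116111/84873674112, -5740869185/28291224704, -2352075803/84873674112, 628080453/28291224704)
c = (0, -2, 225/77, 71/9)
Ac = (0, 0, -32/7, 416/231)
Σ b_i: 102564116111/84873674112·1 + (-5740869185/28291224704)·1 + (-2352075803/84873674112)·1 + 628080453/28291224704·1 = 1 ✓
b·c: (-5740869185/28291224704)·(-2) + (-2352075803/84873674112)·225/77 + 628080453/28291224704·71/9 = 1/2 ✓
b·c²: (-5740869185/28291224704)·4 + (-2352075803/84873674112)·50625/5929 + 628080453/28291224704·5041/81 = 1/3 ✓
b·Ac: (-2352075803/84873674112)·(-32/7) + 628080453/28291224704·416/231 = 1/6 ✓
b·c³: (-5740869185/28291224704)·(-8) + (-2352075803/84873674112)·11390625/456533 + 628080453/28291224704·357911/729 = 347950467194089/29408728079808 ≠ 1/4 ⇒ order 3.
b·(c∘Ac): (-2352075803/84873674112)·(-7200/539) + 628080453/28291224704·29536/2079 = 151532009/221025193 ≠ 1/8
b·Ac²: (-2352075803/84873674112)·64/7 + 628080453/28291224704·589711/17787 = 137145469729/284142300288 ≠ 1/12
b·A²c: 628080453/28291224704·(-736/63) = -9969531/38439164 ≠ 1/24

3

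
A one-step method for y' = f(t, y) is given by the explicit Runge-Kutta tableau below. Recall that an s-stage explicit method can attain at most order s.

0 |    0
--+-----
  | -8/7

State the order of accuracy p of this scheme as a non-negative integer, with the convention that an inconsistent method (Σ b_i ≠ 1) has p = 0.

0

b = (-8/7)
c = (0)
Σ b_i: (-8/7)·1 = -8/7 ≠ 1 ⇒ order 0.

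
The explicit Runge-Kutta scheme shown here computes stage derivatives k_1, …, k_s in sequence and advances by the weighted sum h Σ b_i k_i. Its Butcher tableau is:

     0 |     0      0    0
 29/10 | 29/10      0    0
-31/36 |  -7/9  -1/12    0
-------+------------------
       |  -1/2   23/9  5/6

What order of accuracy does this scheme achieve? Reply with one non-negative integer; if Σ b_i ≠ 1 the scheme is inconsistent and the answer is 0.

0

b = (-1/2, 23/9, 5/6)
c = (0, 29/10, -31/36)
Ac = (0, 0, -29/120)
Σ b_i: (-1/2)·1 + 23/9·1 + 5/6·1 = 26/9 ≠ 1 ⇒ order 0.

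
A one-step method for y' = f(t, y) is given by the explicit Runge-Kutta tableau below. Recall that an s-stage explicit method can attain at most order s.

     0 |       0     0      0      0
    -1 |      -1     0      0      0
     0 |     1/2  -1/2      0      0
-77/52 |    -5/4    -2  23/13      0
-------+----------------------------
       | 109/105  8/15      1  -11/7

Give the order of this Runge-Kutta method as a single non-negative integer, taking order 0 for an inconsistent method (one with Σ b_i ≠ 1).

1

b = (109/105, 8/15, 1, -11/7)
c = (0, -1, 0, -77/52)
Ac = (0, 0, 1/2, 2)
Σ b_i: 109/105·1 + 8/15·1 + 1·1 + (-11/7)·1 = 1 ✓
b·c: 8/15·(-1) + (-11/7)·(-77/52) = 1399/780 ≠ 1/2 ⇒ order 1.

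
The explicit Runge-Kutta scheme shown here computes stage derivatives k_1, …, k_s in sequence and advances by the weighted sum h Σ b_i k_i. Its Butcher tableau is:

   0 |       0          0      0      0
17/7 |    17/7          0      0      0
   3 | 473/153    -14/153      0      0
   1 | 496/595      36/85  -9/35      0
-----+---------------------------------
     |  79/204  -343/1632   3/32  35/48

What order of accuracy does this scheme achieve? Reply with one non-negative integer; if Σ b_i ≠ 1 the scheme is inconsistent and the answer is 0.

4

b = (79/204, -343/1632, 3/32, 35/48)
c = (0, 17/7, 3, 1)
Ac = (0, 0, -2/9, 9/35)
Σ b_i: 79/204·1 + (-343/1632)·1 + 3/32·1 + 35/48·1 = 1 ✓
b·c: (-343/1632)·17/7 + 3/32·3 + 35/48·1 = 1/2 ✓
b·c²: (-343/1632)·289/49 + 3/32·9 + 35/48·1 = 1/3 ✓
b·Ac: 3/32·(-2/9) + 35/48·9/35 = 1/6 ✓
b·c³: (-343/1632)·4913/343 + 3/32·27 + 35/48·1 = 1/4 ✓
b·(c∘Ac): 3/32·(-2/3) + 35/48·9/35 = 1/8 ✓
b·Ac²: 3/32·(-34/63) + 35/48·9/49 = 1/12 ✓
b·A²c: 35/48·2/35 = 1/24 ✓; 4 stages ⇒ order 4.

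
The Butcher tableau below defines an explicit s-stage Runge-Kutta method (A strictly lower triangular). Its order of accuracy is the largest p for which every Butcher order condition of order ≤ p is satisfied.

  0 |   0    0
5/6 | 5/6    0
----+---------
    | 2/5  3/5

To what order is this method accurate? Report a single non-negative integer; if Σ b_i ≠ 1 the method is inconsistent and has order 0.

b = (2/5, 3/5)
c = (0, 5/6)
Σ b_i: 2/5·1 + 3/5·1 = 1 ✓
b·c: 3/5·5/6 = 1/2 ✓; 2 stages ⇒ order 2.

2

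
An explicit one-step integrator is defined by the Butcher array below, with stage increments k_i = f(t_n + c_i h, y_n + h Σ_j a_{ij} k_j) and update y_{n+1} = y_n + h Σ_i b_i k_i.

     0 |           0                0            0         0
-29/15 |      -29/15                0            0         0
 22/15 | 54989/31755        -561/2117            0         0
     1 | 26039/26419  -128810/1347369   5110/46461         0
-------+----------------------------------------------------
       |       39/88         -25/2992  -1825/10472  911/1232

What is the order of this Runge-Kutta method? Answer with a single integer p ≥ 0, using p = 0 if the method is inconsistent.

b = (39/88, -25/2992, -1825/10472, 911/1232)
c = (0, -29/15, 22/15, 1)
Ac = (0, 0, 187/365, 946/2733)
Σ b_i: 39/88·1 + (-25/2992)·1 + (-1825/10472)·1 + 911/1232·1 = 1 ✓
b·c: (-25/2992)·(-29/15) + (-1825/10472)·22/15 + 911/1232·1 = 1/2 ✓
b·c²: (-25/2992)·841/225 + (-1825/10472)·484/225 + 911/1232·1 = 1/3 ✓
b·Ac: (-1825/10472)·187/365 + 911/1232·946/2733 = 1/6 ✓
b·c³: (-25/2992)·(-24389/3375) + (-1825/10472)·10648/3375 + 911/1232·1 = 1/4 ✓
b·(c∘Ac): (-1825/10472)·4114/5475 + 911/1232·946/2733 = 1/8 ✓
b·Ac²: (-1825/10472)·(-5423/5475) + 911/1232·(-110/911) = 1/12 ✓
b·A²c: 911/1232·154/2733 = 1/24 ✓; 4 stages ⇒ order 4.

4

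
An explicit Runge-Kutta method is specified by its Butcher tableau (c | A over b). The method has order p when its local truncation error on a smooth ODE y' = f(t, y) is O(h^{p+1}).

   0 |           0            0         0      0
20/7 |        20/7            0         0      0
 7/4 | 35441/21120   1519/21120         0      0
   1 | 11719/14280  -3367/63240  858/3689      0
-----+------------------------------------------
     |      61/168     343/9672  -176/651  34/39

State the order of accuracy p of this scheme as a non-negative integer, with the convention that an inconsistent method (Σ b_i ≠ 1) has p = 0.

4

b = (61/168, 343/9672, -176/651, 34/39)
c = (0, 20/7, 7/4, 1)
Ac = (0, 0, 217/1056, 13/51)
Σ b_i: 61/168·1 + 343/9672·1 + (-176/651)·1 + 34/39·1 = 1 ✓
b·c: 343/9672·20/7 + (-176/651)·7/4 + 34/39·1 = 1/2 ✓
b·c²: 343/9672·400/49 + (-176/651)·49/16 + 34/39·1 = 1/3 ✓
b·Ac: (-176/651)·217/1056 + 34/39·13/51 = 1/6 ✓
b·c³: 343/9672·8000/343 + (-176/651)·343/64 + 34/39·1 = 1/4 ✓
b·(c∘Ac): (-176/651)·1519/4224 + 34/39·13/51 = 1/8 ✓
b·Ac²: (-176/651)·155/264 + 34/39·793/2856 = 1/12 ✓
b·A²c: 34/39·13/272 = 1/24 ✓; 4 stages ⇒ order 4.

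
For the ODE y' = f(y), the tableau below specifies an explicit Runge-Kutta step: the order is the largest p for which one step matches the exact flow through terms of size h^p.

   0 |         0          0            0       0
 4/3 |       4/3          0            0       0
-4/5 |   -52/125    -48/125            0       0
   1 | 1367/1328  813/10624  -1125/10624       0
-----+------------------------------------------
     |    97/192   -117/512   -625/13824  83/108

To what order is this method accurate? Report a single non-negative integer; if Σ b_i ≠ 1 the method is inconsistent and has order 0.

4

b = (97/192, -117/512, -625/13824, 83/108)
c = (0, 4/3, -4/5, 1)
Ac = (0, 0, -64/125, 31/166)
Σ b_i: 97/192·1 + (-117/512)·1 + (-625/13824)·1 + 83/108·1 = 1 ✓
b·c: (-117/512)·4/3 + (-625/13824)·(-4/5) + 83/108·1 = 1/2 ✓
b·c²: (-117/512)·16/9 + (-625/13824)·16/25 + 83/108·1 = 1/3 ✓
b·Ac: (-625/13824)·(-64/125) + 83/108·31/166 = 1/6 ✓
b·c³: (-117/512)·64/27 + (-625/13824)·(-64/125) + 83/108·1 = 1/4 ✓
b·(c∘Ac): (-625/13824)·256/625 + 83/108·31/166 = 1/8 ✓
b·Ac²: (-625/13824)·(-256/375) + 83/108·17/249 = 1/12 ✓
b·A²c: 83/108·9/166 = 1/24 ✓; 4 stages ⇒ order 4.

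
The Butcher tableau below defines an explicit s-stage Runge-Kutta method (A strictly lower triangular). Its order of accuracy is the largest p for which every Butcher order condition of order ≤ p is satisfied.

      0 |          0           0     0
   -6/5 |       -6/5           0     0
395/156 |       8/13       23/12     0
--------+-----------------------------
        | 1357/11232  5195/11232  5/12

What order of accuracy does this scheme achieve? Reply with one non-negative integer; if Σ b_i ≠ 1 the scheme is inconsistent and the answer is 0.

b = (1357/11232, 5195/11232, 5/12)
c = (0, -6/5, 395/156)
Ac = (0, 0, -23/10)
Σ b_i: 1357/11232·1 + 5195/11232·1 + 5/12·1 = 1 ✓
b·c: 5195/11232·(-6/5) + 5/12·395/156 = 1/2 ✓
b·c²: 5195/11232·36/25 + 5/12·156025/24336 = 4873129/1460160 ≠ 1/3 ⇒ order 2.
b·Ac: 5/12·(-23/10) = -23/24 ≠ 1/6

2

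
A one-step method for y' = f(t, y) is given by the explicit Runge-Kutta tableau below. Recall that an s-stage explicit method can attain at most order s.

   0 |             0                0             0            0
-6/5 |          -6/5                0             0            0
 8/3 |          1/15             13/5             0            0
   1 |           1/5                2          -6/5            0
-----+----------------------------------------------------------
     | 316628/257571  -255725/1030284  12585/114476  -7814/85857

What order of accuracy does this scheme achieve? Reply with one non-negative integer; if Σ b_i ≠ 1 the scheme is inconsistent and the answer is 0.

b = (316628/257571, -255725/1030284, 12585/114476, -7814/85857)
c = (0, -6/5, 8/3, 1)
Ac = (0, 0, -78/25, -28/5)
Σ b_i: 316628/257571·1 + (-255725/1030284)·1 + 12585/114476·1 + (-7814/85857)·1 = 1 ✓
b·c: (-255725/1030284)·(-6/5) + 12585/114476·8/3 + (-7814/85857)·1 = 1/2 ✓
b·c²: (-255725/1030284)·36/25 + 12585/114476·64/9 + (-7814/85857)·1 = 1/3 ✓
b·Ac: 12585/114476·(-78/25) + (-7814/85857)·(-28/5) = 1/6 ✓
b·c³: (-255725/1030284)·(-216/125) + 12585/114476·512/27 + (-7814/85857)·1 = 3119956/1287855 ≠ 1/4 ⇒ order 3.
b·(c∘Ac): 12585/114476·(-208/25) + (-7814/85857)·(-28/5) = -34772/85857 ≠ 1/8
b·Ac²: 12585/114476·468/125 + (-7814/85857)·(-424/75) = 5963537/6439275 ≠ 1/12
b·A²c: (-7814/85857)·468/125 = -1218984/3577375 ≠ 1/24

3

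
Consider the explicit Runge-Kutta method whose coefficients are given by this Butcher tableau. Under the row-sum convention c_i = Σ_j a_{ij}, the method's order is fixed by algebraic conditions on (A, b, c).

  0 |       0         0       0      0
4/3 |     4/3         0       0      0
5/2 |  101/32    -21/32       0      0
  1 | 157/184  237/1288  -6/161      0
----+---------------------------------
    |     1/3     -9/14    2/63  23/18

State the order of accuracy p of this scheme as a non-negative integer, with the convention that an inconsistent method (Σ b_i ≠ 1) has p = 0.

4

b = (1/3, -9/14, 2/63, 23/18)
c = (0, 4/3, 5/2, 1)
Ac = (0, 0, -7/8, 7/46)
Σ b_i: 1/3·1 + (-9/14)·1 + 2/63·1 + 23/18·1 = 1 ✓
b·c: (-9/14)·4/3 + 2/63·5/2 + 23/18·1 = 1/2 ✓
b·c²: (-9/14)·16/9 + 2/63·25/4 + 23/18·1 = 1/3 ✓
b·Ac: 2/63·(-7/8) + 23/18·7/46 = 1/6 ✓
b·c³: (-9/14)·64/27 + 2/63·125/8 + 23/18·1 = 1/4 ✓
b·(c∘Ac): 2/63·(-35/16) + 23/18·7/46 = 1/8 ✓
b·Ac²: 2/63·(-7/6) + 23/18·13/138 = 1/12 ✓
b·A²c: 23/18·3/92 = 1/24 ✓; 4 stages ⇒ order 4.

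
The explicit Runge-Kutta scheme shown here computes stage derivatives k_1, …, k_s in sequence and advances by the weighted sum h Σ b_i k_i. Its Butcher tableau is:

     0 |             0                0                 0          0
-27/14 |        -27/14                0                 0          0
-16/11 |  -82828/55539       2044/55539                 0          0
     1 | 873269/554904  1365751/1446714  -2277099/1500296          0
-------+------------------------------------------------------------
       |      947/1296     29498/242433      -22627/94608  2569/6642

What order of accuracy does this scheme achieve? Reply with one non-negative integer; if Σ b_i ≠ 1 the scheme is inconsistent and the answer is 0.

4

b = (947/1296, 29498/242433, -22627/94608, 2569/6642)
c = (0, -27/14, -16/11, 1)
Ac = (0, 0, -146/2057, 3977/10276)
Σ b_i: 947/1296·1 + 29498/242433·1 + (-22627/94608)·1 + 2569/6642·1 = 1 ✓
b·c: 29498/242433·(-27/14) + (-22627/94608)·(-16/11) + 2569/6642·1 = 1/2 ✓
b·c²: 29498/242433·729/196 + (-22627/94608)·256/121 + 2569/6642·1 = 1/3 ✓
b·Ac: (-22627/94608)·(-146/2057) + 2569/6642·3977/10276 = 1/6 ✓
b·c³: 29498/242433·(-19683/2744) + (-22627/94608)·(-4096/1331) + 2569/6642·1 = 1/4 ✓
b·(c∘Ac): (-22627/94608)·2336/22627 + 2569/6642·3977/10276 = 1/8 ✓
b·Ac²: (-22627/94608)·1971/14399 + 2569/6642·43173/143864 = 1/12 ✓
b·A²c: 2569/6642·1107/10276 = 1/24 ✓; 4 stages ⇒ order 4.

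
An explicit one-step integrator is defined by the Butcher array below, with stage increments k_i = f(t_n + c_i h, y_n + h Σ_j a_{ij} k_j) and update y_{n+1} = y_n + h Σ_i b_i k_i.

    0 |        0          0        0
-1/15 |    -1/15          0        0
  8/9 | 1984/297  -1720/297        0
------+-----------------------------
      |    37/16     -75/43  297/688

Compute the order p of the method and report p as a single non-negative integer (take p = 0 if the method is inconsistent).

b = (37/16, -75/43, 297/688)
c = (0, -1/15, 8/9)
Ac = (0, 0, 344/891)
Σ b_i: 37/16·1 + (-75/43)·1 + 297/688·1 = 1 ✓
b·c: (-75/43)·(-1/15) + 297/688·8/9 = 1/2 ✓
b·c²: (-75/43)·1/225 + 297/688·64/81 = 1/3 ✓
b·Ac: 297/688·344/891 = 1/6 ✓; 3 stages ⇒ order 3.

3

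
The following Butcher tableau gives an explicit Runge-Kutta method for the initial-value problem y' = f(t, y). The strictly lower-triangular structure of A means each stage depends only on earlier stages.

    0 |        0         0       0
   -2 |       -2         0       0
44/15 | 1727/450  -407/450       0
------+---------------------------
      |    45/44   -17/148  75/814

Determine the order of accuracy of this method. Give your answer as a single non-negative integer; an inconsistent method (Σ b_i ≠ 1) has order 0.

3

b = (45/44, -17/148, 75/814)
c = (0, -2, 44/15)
Ac = (0, 0, 407/225)
Σ b_i: 45/44·1 + (-17/148)·1 + 75/814·1 = 1 ✓
b·c: (-17/148)·(-2) + 75/814·44/15 = 1/2 ✓
b·c²: (-17/148)·4 + 75/814·1936/225 = 1/3 ✓
b·Ac: 75/814·407/225 = 1/6 ✓; 3 stages ⇒ order 3.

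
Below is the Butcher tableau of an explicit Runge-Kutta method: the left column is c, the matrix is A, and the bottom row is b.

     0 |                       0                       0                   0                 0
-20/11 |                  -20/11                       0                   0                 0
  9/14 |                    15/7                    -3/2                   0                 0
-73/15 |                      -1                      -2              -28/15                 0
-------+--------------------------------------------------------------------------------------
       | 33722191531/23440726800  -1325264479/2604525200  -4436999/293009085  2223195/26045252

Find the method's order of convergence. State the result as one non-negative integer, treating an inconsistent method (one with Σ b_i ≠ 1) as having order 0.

b = (33722191531/23440726800, -1325264479/2604525200, -4436999/293009085, 2223195/26045252)
c = (0, -20/11, 9/14, -73/15)
Ac = (0, 0, 30/11, 134/55)
Σ b_i: 33722191531/23440726800·1 + (-1325264479/2604525200)·1 + (-4436999/293009085)·1 + 2223195/26045252·1 = 1 ✓
b·c: (-1325264479/2604525200)·(-20/11) + (-4436999/293009085)·9/14 + 2223195/26045252·(-73/15) = 1/2 ✓
b·c²: (-1325264479/2604525200)·400/121 + (-4436999/293009085)·81/196 + 2223195/26045252·5329/225 = 1/3 ✓
b·Ac: (-4436999/293009085)·30/11 + 2223195/26045252·134/55 = 1/6 ✓
b·c³: (-1325264479/2604525200)·(-8000/1331) + (-4436999/293009085)·729/2744 + 2223195/26045252·(-389017/3375) = -6122811693979/902467981800 ≠ 1/4 ⇒ order 3.
b·(c∘Ac): (-4436999/293009085)·135/77 + 2223195/26045252·(-9782/825) = -743925493/716244430 ≠ 1/8
b·Ac²: (-4436999/293009085)·(-600/121) + 2223195/26045252·(-31267/4235) = -3339831269/6016453212 ≠ 1/12
b·A²c: 2223195/26045252·(-56/11) = -31124730/71624443 ≠ 1/24

3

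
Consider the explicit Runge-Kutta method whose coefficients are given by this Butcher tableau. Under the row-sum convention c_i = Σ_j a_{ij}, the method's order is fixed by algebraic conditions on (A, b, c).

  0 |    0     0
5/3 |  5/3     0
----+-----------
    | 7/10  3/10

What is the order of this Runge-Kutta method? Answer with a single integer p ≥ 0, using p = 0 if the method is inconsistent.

b = (7/10, 3/10)
c = (0, 5/3)
Σ b_i: 7/10·1 + 3/10·1 = 1 ✓
b·c: 3/10·5/3 = 1/2 ✓; 2 stages ⇒ order 2.

2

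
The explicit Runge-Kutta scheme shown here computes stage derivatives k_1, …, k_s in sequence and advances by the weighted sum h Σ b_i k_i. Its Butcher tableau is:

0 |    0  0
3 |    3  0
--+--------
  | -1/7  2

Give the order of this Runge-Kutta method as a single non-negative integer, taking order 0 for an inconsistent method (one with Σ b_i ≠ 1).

b = (-1/7, 2)
c = (0, 3)
Σ b_i: (-1/7)·1 + 2·1 = 13/7 ≠ 1 ⇒ order 0.

0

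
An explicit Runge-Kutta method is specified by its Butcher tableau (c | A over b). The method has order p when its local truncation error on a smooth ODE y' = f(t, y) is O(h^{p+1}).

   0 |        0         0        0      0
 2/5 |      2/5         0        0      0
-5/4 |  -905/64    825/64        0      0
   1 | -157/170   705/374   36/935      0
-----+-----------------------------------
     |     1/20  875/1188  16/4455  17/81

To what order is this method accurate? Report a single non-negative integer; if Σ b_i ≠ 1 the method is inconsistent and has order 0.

b = (1/20, 875/1188, 16/4455, 17/81)
c = (0, 2/5, -5/4, 1)
Ac = (0, 0, 165/32, 12/17)
Σ b_i: 1/20·1 + 875/1188·1 + 16/4455·1 + 17/81·1 = 1 ✓
b·c: 875/1188·2/5 + 16/4455·(-5/4) + 17/81·1 = 1/2 ✓
b·c²: 875/1188·4/25 + 16/4455·25/16 + 17/81·1 = 1/3 ✓
b·Ac: 16/4455·165/32 + 17/81·12/17 = 1/6 ✓
b·c³: 875/1188·8/125 + 16/4455·(-125/64) + 17/81·1 = 1/4 ✓
b·(c∘Ac): 16/4455·(-825/128) + 17/81·12/17 = 1/8 ✓
b·Ac²: 16/4455·33/16 + 17/81·123/340 = 1/12 ✓
b·A²c: 17/81·27/136 = 1/24 ✓; 4 stages ⇒ order 4.

4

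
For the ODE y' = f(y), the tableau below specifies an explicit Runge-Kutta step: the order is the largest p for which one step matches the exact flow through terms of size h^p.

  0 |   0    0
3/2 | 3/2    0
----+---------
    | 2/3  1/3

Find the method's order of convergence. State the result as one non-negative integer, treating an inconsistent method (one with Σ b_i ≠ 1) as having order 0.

2

b = (2/3, 1/3)
c = (0, 3/2)
Σ b_i: 2/3·1 + 1/3·1 = 1 ✓
b·c: 1/3·3/2 = 1/2 ✓; 2 stages ⇒ order 2.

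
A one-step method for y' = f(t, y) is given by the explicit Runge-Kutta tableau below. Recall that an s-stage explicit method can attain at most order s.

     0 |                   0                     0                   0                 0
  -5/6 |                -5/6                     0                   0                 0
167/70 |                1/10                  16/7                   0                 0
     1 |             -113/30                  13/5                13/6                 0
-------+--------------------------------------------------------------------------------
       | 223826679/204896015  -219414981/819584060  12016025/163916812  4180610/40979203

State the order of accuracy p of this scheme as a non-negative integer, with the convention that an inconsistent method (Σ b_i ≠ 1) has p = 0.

3

b = (223826679/204896015, -219414981/819584060, 12016025/163916812, 4180610/40979203)
c = (0, -5/6, 167/70, 1)
Ac = (0, 0, -40/21, 1261/420)
Σ b_i: 223826679/204896015·1 + (-219414981/819584060)·1 + 12016025/163916812·1 + 4180610/40979203·1 = 1 ✓
b·c: (-219414981/819584060)·(-5/6) + 12016025/163916812·167/70 + 4180610/40979203·1 = 1/2 ✓
b·c²: (-219414981/819584060)·25/36 + 12016025/163916812·27889/4900 + 4180610/40979203·1 = 1/3 ✓
b·Ac: 12016025/163916812·(-40/21) + 4180610/40979203·1261/420 = 1/6 ✓
b·c³: (-219414981/819584060)·(-125/216) + 12016025/163916812·4657463/343000 + 4180610/40979203·1 = 129325519007/103267591560 ≠ 1/4 ⇒ order 3.
b·(c∘Ac): 12016025/163916812·(-668/147) + 4180610/40979203·1261/420 = -2198149/81958406 ≠ 1/8
b·Ac²: 12016025/163916812·100/63 + 4180610/40979203·1246921/88200 = 26825958461/17211265260 ≠ 1/12
b·A²c: 4180610/40979203·(-260/63) = -155279800/368812827 ≠ 1/24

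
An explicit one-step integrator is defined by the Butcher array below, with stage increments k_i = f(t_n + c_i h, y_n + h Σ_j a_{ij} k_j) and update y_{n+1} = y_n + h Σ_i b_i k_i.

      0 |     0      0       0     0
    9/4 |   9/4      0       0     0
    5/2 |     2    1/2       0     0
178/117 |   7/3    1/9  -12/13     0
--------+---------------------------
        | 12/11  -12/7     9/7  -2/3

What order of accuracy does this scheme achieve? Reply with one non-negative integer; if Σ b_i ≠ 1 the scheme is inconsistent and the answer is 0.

b = (12/11, -12/7, 9/7, -2/3)
c = (0, 9/4, 5/2, 178/117)
Ac = (0, 0, 9/8, -107/52)
Σ b_i: 12/11·1 + (-12/7)·1 + 9/7·1 + (-2/3)·1 = -1/231 ≠ 1 ⇒ order 0.

0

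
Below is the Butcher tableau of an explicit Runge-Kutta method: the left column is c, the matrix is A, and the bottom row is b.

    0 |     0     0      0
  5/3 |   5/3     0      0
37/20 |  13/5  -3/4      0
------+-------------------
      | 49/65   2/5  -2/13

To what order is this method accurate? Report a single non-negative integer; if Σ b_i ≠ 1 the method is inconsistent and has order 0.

b = (49/65, 2/5, -2/13)
c = (0, 5/3, 37/20)
Ac = (0, 0, -5/4)
Σ b_i: 49/65·1 + 2/5·1 + (-2/13)·1 = 1 ✓
b·c: 2/5·5/3 + (-2/13)·37/20 = 149/390 ≠ 1/2 ⇒ order 1.

1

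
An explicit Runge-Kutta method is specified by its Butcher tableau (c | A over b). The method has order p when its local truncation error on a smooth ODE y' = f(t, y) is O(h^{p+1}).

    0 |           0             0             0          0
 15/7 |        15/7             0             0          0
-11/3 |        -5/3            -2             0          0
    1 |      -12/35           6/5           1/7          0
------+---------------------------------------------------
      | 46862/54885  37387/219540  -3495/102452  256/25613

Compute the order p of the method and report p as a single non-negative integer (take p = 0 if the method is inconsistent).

3

b = (46862/54885, 37387/219540, -3495/102452, 256/25613)
c = (0, 15/7, -11/3, 1)
Ac = (0, 0, -30/7, 43/21)
Σ b_i: 46862/54885·1 + 37387/219540·1 + (-3495/102452)·1 + 256/25613·1 = 1 ✓
b·c: 37387/219540·15/7 + (-3495/102452)·(-11/3) + 256/25613·1 = 1/2 ✓
b·c²: 37387/219540·225/49 + (-3495/102452)·121/9 + 256/25613·1 = 1/3 ✓
b·Ac: (-3495/102452)·(-30/7) + 256/25613·43/21 = 1/6 ✓
b·c³: 37387/219540·3375/343 + (-3495/102452)·(-1331/27) + 256/25613·1 = 221779/65862 ≠ 1/4 ⇒ order 3.
b·(c∘Ac): (-3495/102452)·110/7 + 256/25613·43/21 = -79237/153678 ≠ 1/8
b·Ac²: (-3495/102452)·(-450/49) + 256/25613·3277/441 = 8755199/22590666 ≠ 1/12
b·A²c: 256/25613·(-30/49) = -7680/1255037 ≠ 1/24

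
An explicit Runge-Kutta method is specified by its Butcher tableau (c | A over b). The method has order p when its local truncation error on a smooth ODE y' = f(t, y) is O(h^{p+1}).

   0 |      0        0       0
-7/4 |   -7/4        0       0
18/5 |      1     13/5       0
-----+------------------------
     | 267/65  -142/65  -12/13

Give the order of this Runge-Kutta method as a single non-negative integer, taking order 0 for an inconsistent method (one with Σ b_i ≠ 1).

2

b = (267/65, -142/65, -12/13)
c = (0, -7/4, 18/5)
Ac = (0, 0, -91/20)
Σ b_i: 267/65·1 + (-142/65)·1 + (-12/13)·1 = 1 ✓
b·c: (-142/65)·(-7/4) + (-12/13)·18/5 = 1/2 ✓
b·c²: (-142/65)·49/16 + (-12/13)·324/25 = -48499/2600 ≠ 1/3 ⇒ order 2.
b·Ac: (-12/13)·(-91/20) = 21/5 ≠ 1/6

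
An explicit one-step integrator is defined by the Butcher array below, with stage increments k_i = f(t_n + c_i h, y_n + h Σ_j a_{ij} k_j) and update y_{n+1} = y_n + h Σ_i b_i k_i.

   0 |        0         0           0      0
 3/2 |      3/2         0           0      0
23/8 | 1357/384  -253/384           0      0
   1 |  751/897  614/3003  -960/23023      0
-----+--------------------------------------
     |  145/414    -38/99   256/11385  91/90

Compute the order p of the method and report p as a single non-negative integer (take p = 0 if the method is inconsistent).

b = (145/414, -38/99, 256/11385, 91/90)
c = (0, 3/2, 23/8, 1)
Ac = (0, 0, -253/256, 17/91)
Σ b_i: 145/414·1 + (-38/99)·1 + 256/11385·1 + 91/90·1 = 1 ✓
b·c: (-38/99)·3/2 + 256/11385·23/8 + 91/90·1 = 1/2 ✓
b·c²: (-38/99)·9/4 + 256/11385·529/64 + 91/90·1 = 1/3 ✓
b·Ac: 256/11385·(-253/256) + 91/90·17/91 = 1/6 ✓
b·c³: (-38/99)·27/8 + 256/11385·12167/512 + 91/90·1 = 1/4 ✓
b·(c∘Ac): 256/11385·(-5819/2048) + 91/90·17/91 = 1/8 ✓
b·Ac²: 256/11385·(-759/512) + 91/90·3/26 = 1/12 ✓
b·A²c: 91/90·15/364 = 1/24 ✓; 4 stages ⇒ order 4.

4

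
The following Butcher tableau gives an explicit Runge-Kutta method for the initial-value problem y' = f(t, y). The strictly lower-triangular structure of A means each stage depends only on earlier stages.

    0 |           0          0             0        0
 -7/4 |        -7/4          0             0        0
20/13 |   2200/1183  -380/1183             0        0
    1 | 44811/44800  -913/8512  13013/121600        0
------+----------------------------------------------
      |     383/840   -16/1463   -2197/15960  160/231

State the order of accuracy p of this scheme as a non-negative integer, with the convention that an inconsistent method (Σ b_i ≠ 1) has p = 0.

b = (383/840, -16/1463, -2197/15960, 160/231)
c = (0, -7/4, 20/13, 1)
Ac = (0, 0, 95/169, 451/1280)
Σ b_i: 383/840·1 + (-16/1463)·1 + (-2197/15960)·1 + 160/231·1 = 1 ✓
b·c: (-16/1463)·(-7/4) + (-2197/15960)·20/13 + 160/231·1 = 1/2 ✓
b·c²: (-16/1463)·49/16 + (-2197/15960)·400/169 + 160/231·1 = 1/3 ✓
b·Ac: (-2197/15960)·95/169 + 160/231·451/1280 = 1/6 ✓
b·c³: (-16/1463)·(-343/64) + (-2197/15960)·8000/2197 + 160/231·1 = 1/4 ✓
b·(c∘Ac): (-2197/15960)·1900/2197 + 160/231·451/1280 = 1/8 ✓
b·Ac²: (-2197/15960)·(-665/676) + 160/231·(-77/1024) = 1/12 ✓
b·A²c: 160/231·77/1280 = 1/24 ✓; 4 stages ⇒ order 4.

4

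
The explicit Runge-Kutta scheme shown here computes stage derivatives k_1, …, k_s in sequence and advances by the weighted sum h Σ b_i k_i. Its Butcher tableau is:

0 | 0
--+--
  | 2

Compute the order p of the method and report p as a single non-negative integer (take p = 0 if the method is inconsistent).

b = (2)
c = (0)
Σ b_i: 2·1 = 2 ≠ 1 ⇒ order 0.

0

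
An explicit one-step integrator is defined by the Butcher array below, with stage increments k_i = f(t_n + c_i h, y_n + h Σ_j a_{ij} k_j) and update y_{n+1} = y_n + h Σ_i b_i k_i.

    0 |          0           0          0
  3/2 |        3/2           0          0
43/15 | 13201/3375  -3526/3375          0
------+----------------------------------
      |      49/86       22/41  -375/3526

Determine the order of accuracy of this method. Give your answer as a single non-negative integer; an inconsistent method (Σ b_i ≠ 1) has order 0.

b = (49/86, 22/41, -375/3526)
c = (0, 3/2, 43/15)
Ac = (0, 0, -1763/1125)
Σ b_i: 49/86·1 + 22/41·1 + (-375/3526)·1 = 1 ✓
b·c: 22/41·3/2 + (-375/3526)·43/15 = 1/2 ✓
b·c²: 22/41·9/4 + (-375/3526)·1849/225 = 1/3 ✓
b·Ac: (-375/3526)·(-1763/1125) = 1/6 ✓; 3 stages ⇒ order 3.

3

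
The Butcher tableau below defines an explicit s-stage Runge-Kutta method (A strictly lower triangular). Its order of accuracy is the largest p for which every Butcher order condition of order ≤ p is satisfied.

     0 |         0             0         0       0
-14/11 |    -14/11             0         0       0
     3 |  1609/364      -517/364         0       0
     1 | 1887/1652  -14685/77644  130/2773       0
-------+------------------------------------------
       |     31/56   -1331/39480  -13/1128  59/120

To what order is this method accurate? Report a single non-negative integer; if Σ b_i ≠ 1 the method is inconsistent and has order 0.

b = (31/56, -1331/39480, -13/1128, 59/120)
c = (0, -14/11, 3, 1)
Ac = (0, 0, 47/26, 45/118)
Σ b_i: 31/56·1 + (-1331/39480)·1 + (-13/1128)·1 + 59/120·1 = 1 ✓
b·c: (-1331/39480)·(-14/11) + (-13/1128)·3 + 59/120·1 = 1/2 ✓
b·c²: (-1331/39480)·196/121 + (-13/1128)·9 + 59/120·1 = 1/3 ✓
b·Ac: (-13/1128)·47/26 + 59/120·45/118 = 1/6 ✓
b·c³: (-1331/39480)·(-2744/1331) + (-13/1128)·27 + 59/120·1 = 1/4 ✓
b·(c∘Ac): (-13/1128)·141/26 + 59/120·45/118 = 1/8 ✓
b·Ac²: (-13/1128)·(-329/143) + 59/120·75/649 = 1/12 ✓
b·A²c: 59/120·5/59 = 1/24 ✓; 4 stages ⇒ order 4.

4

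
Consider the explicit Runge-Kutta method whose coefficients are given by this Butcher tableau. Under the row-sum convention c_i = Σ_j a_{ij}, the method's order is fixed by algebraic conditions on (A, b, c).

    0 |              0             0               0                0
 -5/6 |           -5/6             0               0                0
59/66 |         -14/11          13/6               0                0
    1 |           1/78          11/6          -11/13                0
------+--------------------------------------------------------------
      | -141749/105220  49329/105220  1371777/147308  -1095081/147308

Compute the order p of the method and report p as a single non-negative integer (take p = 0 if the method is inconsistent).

3

b = (-141749/105220, 49329/105220, 1371777/147308, -1095081/147308)
c = (0, -5/6, 59/66, 1)
Ac = (0, 0, -65/36, -1069/468)
Σ b_i: (-141749/105220)·1 + 49329/105220·1 + 1371777/147308·1 + (-1095081/147308)·1 = 1 ✓
b·c: 49329/105220·(-5/6) + 1371777/147308·59/66 + (-1095081/147308)·1 = 1/2 ✓
b·c²: 49329/105220·25/36 + 1371777/147308·3481/4356 + (-1095081/147308)·1 = 1/3 ✓
b·Ac: 1371777/147308·(-65/36) + (-1095081/147308)·(-1069/468) = 1/6 ✓
b·c³: 49329/105220·(-125/216) + 1371777/147308·205379/287496 + (-1095081/147308)·1 = -8773549/8333424 ≠ 1/4 ⇒ order 3.
b·(c∘Ac): 1371777/147308·(-3835/2376) + (-1095081/147308)·(-1069/468) = 2954513/1515168 ≠ 1/8
b·Ac²: 1371777/147308·325/216 + (-1095081/147308)·18439/30888 = 279238061/29166984 ≠ 1/12
b·A²c: (-1095081/147308)·55/36 = -20076485/1767696 ≠ 1/24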